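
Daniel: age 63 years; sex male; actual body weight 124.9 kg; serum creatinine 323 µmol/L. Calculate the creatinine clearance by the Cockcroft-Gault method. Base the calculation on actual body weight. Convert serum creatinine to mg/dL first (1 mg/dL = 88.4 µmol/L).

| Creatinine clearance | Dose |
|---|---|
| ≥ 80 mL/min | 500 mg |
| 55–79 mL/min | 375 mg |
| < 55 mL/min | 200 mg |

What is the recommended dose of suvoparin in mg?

SCr = 323 / 88.4 = 3.654 mg/dL
CrCl = (140 − 63) × 124.9 / (72 × 3.654) = 9617.3 / 263.09 ≈ 36.6 mL/min
CrCl ≈ 37 mL/min → bracket < 55 mL/min.
Dose for this bracket: 200 mg.

200 mg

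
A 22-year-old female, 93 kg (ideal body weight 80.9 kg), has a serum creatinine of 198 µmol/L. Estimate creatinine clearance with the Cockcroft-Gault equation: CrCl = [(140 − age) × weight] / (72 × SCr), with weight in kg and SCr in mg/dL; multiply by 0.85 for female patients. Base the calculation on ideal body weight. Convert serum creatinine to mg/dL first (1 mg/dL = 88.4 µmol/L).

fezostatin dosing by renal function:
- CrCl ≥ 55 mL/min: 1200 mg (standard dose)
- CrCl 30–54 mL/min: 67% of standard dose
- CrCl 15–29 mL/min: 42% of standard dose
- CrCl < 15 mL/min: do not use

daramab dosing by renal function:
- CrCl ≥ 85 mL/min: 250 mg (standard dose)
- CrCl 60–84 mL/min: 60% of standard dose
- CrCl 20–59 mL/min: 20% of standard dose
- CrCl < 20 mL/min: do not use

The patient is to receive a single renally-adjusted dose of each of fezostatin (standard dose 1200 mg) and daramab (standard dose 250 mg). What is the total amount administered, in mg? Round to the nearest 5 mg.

SCr = 198 / 88.4 = 2.24 mg/dL
CrCl = (140 − 22) × 80.9 / (72 × 2.24) × 0.85 = 9546.2 / 161.28 × 0.85 ≈ 50.3 mL/min
CrCl ≈ 50 mL/min.
fezostatin: 30–54 mL/min → 67% of 1200 mg = 804 mg.
daramab: 20–59 mL/min → 20% of 250 mg = 50 mg.
Total = 804 + 50 = 854 mg.

855 mg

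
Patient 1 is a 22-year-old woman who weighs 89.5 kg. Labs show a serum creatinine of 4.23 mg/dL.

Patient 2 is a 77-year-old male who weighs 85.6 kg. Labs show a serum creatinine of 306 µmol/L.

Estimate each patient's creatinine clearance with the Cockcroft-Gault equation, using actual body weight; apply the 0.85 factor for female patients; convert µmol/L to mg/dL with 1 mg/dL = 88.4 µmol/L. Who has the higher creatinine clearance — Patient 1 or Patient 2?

Patient 1: CrCl = (140 − 22) × 89.5 / (72 × 4.23) × 0.85 = 10561.0 / 304.56 × 0.85 ≈ 29.5 mL/min
Patient 2: SCr = 306 / 88.4 = 3.462 mg/dL
Patient 2: CrCl = (140 − 77) × 85.6 / (72 × 3.462) = 5392.8 / 249.26 ≈ 21.6 mL/min
29.5 vs 21.6 mL/min → Patient 1 is higher.

Patient 1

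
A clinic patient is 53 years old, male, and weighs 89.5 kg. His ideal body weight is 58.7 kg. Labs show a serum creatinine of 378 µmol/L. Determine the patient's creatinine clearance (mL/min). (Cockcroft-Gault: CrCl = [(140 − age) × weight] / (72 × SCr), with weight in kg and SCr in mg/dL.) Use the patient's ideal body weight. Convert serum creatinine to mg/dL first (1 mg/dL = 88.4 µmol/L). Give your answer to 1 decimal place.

16.6 mL/min

SCr = 378 / 88.4 = 4.276 mg/dL
CrCl = (140 − 53) × 58.7 / (72 × 4.276) = 5106.9 / 307.87 ≈ 16.6 mL/min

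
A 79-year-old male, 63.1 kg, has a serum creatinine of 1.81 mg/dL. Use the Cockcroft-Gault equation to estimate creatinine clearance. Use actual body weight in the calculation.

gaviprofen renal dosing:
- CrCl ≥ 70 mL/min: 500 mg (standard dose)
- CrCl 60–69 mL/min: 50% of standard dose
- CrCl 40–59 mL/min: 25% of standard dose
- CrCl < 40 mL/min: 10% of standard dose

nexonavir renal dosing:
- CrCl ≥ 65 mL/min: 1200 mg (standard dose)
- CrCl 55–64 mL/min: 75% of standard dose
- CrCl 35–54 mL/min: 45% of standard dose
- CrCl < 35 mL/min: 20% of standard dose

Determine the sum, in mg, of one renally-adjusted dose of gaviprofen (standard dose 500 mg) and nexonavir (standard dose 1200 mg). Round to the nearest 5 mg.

CrCl = (140 − 79) × 63.1 / (72 × 1.81) = 3849.1 / 130.32 ≈ 29.5 mL/min
CrCl ≈ 30 mL/min.
gaviprofen: < 40 mL/min → 10% of 500 mg = 50 mg.
nexonavir: < 35 mL/min → 20% of 1200 mg = 240 mg.
Total = 50 + 240 = 290 mg.

290 mg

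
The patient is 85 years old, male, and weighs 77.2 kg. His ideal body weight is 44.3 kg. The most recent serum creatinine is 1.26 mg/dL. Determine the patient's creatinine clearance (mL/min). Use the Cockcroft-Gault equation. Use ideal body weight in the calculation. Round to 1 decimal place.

CrCl = (140 − 85) × 44.3 / (72 × 1.26) = 2436.5 / 90.72 ≈ 26.9 mL/min

26.9 mL/min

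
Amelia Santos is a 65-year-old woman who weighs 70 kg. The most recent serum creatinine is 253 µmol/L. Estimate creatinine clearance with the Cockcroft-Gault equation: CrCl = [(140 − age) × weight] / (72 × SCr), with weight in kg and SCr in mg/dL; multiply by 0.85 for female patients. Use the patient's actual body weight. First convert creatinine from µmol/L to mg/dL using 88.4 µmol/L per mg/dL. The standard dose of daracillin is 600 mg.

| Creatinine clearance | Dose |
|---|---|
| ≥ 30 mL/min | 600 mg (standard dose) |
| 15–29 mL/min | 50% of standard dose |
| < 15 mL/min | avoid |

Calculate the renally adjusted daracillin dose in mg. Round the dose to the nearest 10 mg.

SCr = 253 / 88.4 = 2.862 mg/dL
CrCl = (140 − 65) × 70 / (72 × 2.862) × 0.85 = 5250.0 / 206.06 × 0.85 ≈ 21.7 mL/min
CrCl ≈ 22 mL/min → bracket 15–29 mL/min.
50% of 600 mg = 300 mg

300 mg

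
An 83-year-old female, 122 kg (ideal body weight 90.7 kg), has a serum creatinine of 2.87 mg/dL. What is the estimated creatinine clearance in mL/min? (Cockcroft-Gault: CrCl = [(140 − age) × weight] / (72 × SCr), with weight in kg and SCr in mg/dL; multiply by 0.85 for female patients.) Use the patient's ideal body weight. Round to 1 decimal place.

CrCl = (140 − 83) × 90.7 / (72 × 2.87) × 0.85 = 5169.9 / 206.64 × 0.85 ≈ 21.3 mL/min

21.3 mL/min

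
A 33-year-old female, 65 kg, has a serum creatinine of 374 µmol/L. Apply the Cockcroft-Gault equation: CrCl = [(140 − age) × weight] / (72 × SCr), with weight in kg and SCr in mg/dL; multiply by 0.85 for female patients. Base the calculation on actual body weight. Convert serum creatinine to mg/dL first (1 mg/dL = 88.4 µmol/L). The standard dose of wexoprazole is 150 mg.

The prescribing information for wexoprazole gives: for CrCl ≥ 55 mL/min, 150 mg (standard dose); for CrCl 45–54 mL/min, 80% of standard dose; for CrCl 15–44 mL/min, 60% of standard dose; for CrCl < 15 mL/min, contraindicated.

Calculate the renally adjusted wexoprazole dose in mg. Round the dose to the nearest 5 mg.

SCr = 374 / 88.4 = 4.231 mg/dL
CrCl = (140 − 33) × 65 / (72 × 4.231) × 0.85 = 6955.0 / 304.63 × 0.85 ≈ 19.4 mL/min
CrCl ≈ 19 mL/min → bracket 15–44 mL/min.
60% of 150 mg = 90 mg

90 mg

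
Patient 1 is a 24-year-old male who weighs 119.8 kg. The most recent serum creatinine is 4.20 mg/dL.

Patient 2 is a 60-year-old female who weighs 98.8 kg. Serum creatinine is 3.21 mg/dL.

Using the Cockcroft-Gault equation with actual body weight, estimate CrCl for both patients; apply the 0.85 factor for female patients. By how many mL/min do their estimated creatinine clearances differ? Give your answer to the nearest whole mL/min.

17 mL/min

Patient 1: CrCl = (140 − 24) × 119.8 / (72 × 4.2) = 13896.8 / 302.40 ≈ 46.0 mL/min
Patient 2: CrCl = (140 − 60) × 98.8 / (72 × 3.21) × 0.85 = 7904.0 / 231.12 × 0.85 ≈ 29.1 mL/min
|46.0 − 29.1| = 16.9 mL/min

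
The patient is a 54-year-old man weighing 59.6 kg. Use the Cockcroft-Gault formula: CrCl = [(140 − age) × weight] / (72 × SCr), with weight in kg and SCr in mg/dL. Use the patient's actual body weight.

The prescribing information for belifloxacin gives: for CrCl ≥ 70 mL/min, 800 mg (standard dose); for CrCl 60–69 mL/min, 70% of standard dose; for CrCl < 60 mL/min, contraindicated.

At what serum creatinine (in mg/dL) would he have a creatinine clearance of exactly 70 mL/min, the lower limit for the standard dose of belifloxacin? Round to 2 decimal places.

1.02 mg/dL

Standard dose requires CrCl ≥ 70 mL/min.
Set (140 − 54) × 59.6 / (72 × SCr) = 70
SCr = (140 − 54) × 59.6 / (72 × 70) = 1.017 mg/dL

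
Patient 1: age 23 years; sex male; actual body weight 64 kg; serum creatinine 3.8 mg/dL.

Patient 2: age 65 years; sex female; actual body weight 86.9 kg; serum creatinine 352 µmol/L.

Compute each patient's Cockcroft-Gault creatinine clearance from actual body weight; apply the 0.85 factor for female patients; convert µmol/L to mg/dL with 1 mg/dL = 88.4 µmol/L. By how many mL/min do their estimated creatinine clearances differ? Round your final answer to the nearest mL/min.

8 mL/min

Patient 1: CrCl = (140 − 23) × 64 / (72 × 3.8) = 7488.0 / 273.60 ≈ 27.4 mL/min
Patient 2: SCr = 352 / 88.4 = 3.982 mg/dL
Patient 2: CrCl = (140 − 65) × 86.9 / (72 × 3.982) × 0.85 = 6517.5 / 286.70 × 0.85 ≈ 19.3 mL/min
|27.4 − 19.3| = 8.1 mL/min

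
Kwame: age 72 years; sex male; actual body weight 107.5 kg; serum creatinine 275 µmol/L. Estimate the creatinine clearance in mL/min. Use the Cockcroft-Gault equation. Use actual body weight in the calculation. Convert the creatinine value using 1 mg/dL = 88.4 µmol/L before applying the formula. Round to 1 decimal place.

32.6 mL/min

SCr = 275 / 88.4 = 3.111 mg/dL
CrCl = (140 − 72) × 107.5 / (72 × 3.111) = 7310.0 / 223.99 ≈ 32.6 mL/min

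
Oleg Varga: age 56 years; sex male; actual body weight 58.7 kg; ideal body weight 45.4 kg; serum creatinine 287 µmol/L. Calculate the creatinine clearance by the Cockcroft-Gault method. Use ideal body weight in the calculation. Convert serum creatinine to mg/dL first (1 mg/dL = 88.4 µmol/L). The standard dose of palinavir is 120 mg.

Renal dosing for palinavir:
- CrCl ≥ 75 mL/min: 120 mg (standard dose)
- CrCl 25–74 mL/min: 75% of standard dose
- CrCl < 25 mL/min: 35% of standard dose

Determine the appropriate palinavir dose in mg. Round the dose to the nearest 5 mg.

40 mg

SCr = 287 / 88.4 = 3.247 mg/dL
CrCl = (140 − 56) × 45.4 / (72 × 3.247) = 3813.6 / 233.78 ≈ 16.3 mL/min
CrCl ≈ 16 mL/min → bracket < 25 mL/min.
35% of 120 mg = 42 mg → 40 mg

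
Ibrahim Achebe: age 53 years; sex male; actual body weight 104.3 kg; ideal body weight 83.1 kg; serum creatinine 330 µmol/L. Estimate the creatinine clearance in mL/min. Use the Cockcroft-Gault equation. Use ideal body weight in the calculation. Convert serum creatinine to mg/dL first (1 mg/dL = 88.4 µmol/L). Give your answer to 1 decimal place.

SCr = 330 / 88.4 = 3.733 mg/dL
CrCl = (140 − 53) × 83.1 / (72 × 3.733) = 7229.7 / 268.78 ≈ 26.9 mL/min

26.9 mL/min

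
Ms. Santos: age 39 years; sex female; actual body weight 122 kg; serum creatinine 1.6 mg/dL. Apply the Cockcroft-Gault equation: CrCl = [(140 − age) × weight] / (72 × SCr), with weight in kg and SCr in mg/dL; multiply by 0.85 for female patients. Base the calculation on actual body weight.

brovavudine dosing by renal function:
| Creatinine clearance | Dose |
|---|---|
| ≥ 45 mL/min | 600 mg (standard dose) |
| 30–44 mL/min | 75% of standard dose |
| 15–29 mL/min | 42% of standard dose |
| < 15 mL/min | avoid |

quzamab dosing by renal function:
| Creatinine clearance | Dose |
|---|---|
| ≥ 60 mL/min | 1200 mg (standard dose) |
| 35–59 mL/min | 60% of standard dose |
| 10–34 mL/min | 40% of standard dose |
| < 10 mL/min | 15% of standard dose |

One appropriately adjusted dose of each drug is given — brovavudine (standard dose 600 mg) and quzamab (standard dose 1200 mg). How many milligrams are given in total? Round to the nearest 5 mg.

CrCl = (140 − 39) × 122 / (72 × 1.6) × 0.85 = 12322.0 / 115.20 × 0.85 ≈ 90.9 mL/min
CrCl ≈ 91 mL/min.
brovavudine: ≥ 45 mL/min → 100% of 600 mg = 600 mg.
quzamab: ≥ 60 mL/min → 100% of 1200 mg = 1200 mg.
Total = 600 + 1200 = 1800 mg.

1800 mg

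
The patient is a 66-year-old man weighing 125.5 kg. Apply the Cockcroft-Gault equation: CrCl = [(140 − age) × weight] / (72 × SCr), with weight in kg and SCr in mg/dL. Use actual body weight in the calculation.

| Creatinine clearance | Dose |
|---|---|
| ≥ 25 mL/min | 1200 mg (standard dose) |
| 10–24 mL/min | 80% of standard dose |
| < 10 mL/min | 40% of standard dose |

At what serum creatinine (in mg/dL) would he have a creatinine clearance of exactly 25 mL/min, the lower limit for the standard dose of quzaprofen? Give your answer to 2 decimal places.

5.16 mg/dL

Standard dose requires CrCl ≥ 25 mL/min.
Set (140 − 66) × 125.5 / (72 × SCr) = 25
SCr = (140 − 66) × 125.5 / (72 × 25) = 5.159 mg/dL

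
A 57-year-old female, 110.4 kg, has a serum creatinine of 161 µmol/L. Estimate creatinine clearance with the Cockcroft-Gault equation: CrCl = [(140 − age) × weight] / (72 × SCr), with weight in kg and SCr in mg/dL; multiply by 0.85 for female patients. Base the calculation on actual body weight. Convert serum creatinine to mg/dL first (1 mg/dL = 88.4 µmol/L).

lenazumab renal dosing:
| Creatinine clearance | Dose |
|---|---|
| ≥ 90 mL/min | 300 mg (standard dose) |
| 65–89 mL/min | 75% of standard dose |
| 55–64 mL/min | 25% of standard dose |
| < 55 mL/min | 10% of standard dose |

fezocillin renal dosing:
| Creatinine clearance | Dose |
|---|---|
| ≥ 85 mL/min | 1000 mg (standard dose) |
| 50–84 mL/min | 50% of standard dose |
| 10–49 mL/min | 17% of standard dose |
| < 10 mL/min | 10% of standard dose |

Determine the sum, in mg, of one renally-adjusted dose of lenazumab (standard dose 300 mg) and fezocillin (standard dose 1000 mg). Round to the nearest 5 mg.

SCr = 161 / 88.4 = 1.821 mg/dL
CrCl = (140 − 57) × 110.4 / (72 × 1.821) × 0.85 = 9163.2 / 131.11 × 0.85 ≈ 59.4 mL/min
CrCl ≈ 59 mL/min.
lenazumab: 55–64 mL/min → 25% of 300 mg = 75 mg.
fezocillin: 50–84 mL/min → 50% of 1000 mg = 500 mg.
Total = 75 + 500 = 575 mg.

575 mg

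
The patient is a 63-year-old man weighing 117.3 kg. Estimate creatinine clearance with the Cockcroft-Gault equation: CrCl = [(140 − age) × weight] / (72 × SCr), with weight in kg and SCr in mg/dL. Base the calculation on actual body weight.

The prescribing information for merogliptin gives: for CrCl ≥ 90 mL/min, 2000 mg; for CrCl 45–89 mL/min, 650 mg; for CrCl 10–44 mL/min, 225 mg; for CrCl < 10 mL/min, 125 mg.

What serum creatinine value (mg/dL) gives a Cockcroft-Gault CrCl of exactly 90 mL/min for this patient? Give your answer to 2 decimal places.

1.39 mg/dL

Standard dose requires CrCl ≥ 90 mL/min.
Set (140 − 63) × 117.3 / (72 × SCr) = 90
SCr = (140 − 63) × 117.3 / (72 × 90) = 1.394 mg/dL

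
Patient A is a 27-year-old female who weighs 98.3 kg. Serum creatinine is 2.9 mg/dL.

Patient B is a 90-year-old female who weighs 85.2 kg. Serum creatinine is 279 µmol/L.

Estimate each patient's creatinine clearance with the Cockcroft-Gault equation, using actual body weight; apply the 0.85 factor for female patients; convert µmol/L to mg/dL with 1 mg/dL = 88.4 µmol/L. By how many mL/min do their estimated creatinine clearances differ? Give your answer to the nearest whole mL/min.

29 mL/min

Patient A: CrCl = (140 − 27) × 98.3 / (72 × 2.9) × 0.85 = 11107.9 / 208.80 × 0.85 ≈ 45.2 mL/min
Patient B: SCr = 279 / 88.4 = 3.156 mg/dL
Patient B: CrCl = (140 − 90) × 85.2 / (72 × 3.156) × 0.85 = 4260.0 / 227.23 × 0.85 ≈ 15.9 mL/min
|45.2 − 15.9| = 29.3 mL/min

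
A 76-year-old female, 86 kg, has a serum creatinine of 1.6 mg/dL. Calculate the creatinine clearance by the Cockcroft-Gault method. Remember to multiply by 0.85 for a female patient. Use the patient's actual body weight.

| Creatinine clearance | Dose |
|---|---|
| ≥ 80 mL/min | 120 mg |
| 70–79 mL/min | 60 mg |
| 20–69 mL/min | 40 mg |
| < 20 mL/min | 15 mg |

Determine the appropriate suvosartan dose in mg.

CrCl = (140 − 76) × 86 / (72 × 1.6) × 0.85 = 5504.0 / 115.20 × 0.85 ≈ 40.6 mL/min
CrCl ≈ 41 mL/min → bracket 20–69 mL/min.
Dose for this bracket: 40 mg.

40 mg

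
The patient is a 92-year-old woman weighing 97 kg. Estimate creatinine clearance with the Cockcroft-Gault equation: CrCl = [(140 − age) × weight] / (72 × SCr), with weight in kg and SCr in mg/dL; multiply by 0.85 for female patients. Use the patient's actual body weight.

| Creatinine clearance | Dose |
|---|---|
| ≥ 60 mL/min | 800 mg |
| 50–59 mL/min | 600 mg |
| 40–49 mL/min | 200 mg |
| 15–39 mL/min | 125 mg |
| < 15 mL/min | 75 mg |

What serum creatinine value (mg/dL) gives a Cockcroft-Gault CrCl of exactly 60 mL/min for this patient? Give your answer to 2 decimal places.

Standard dose requires CrCl ≥ 60 mL/min.
Set (140 − 92) × 97 × 0.85 / (72 × SCr) = 60
SCr = (140 − 92) × 97 × 0.85 / (72 × 60) = 0.916 mg/dL

0.92 mg/dL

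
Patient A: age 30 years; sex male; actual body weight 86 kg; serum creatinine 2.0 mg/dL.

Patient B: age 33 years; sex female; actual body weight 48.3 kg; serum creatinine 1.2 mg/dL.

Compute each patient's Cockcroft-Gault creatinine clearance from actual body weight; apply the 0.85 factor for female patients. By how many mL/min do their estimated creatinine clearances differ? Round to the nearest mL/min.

15 mL/min

Patient A: CrCl = (140 − 30) × 86 / (72 × 2) = 9460.0 / 144.00 ≈ 65.7 mL/min
Patient B: CrCl = (140 − 33) × 48.3 / (72 × 1.2) × 0.85 = 5168.1 / 86.40 × 0.85 ≈ 50.8 mL/min
|65.7 − 50.8| = 14.9 mL/min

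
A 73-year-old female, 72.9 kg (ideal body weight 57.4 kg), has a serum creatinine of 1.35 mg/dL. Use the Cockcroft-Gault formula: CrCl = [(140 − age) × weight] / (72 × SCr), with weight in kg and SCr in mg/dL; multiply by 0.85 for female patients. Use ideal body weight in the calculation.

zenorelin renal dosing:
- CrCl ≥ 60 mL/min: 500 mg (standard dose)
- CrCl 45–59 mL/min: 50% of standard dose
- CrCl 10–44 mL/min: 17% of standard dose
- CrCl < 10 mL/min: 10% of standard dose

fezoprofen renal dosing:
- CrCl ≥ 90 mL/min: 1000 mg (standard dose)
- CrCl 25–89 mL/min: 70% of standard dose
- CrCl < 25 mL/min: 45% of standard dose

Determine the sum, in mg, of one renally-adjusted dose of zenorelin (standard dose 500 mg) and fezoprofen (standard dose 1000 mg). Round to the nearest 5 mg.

CrCl = (140 − 73) × 57.4 / (72 × 1.35) × 0.85 = 3845.8 / 97.20 × 0.85 ≈ 33.6 mL/min
CrCl ≈ 34 mL/min.
zenorelin: 10–44 mL/min → 17% of 500 mg = 85 mg.
fezoprofen: 25–89 mL/min → 70% of 1000 mg = 700 mg.
Total = 85 + 700 = 785 mg.

785 mg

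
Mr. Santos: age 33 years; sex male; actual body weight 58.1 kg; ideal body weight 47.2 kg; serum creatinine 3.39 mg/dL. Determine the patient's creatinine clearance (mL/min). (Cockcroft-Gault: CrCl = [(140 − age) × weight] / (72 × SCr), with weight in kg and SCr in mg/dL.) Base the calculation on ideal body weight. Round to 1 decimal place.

CrCl = (140 − 33) × 47.2 / (72 × 3.39) = 5050.4 / 244.08 ≈ 20.7 mL/min

20.7 mL/min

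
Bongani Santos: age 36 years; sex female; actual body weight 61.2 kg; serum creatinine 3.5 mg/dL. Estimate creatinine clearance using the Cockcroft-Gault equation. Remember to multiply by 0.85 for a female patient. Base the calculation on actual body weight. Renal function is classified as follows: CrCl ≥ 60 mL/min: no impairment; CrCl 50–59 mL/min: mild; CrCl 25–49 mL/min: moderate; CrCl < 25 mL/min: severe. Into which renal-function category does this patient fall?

severe

CrCl = (140 − 36) × 61.2 / (72 × 3.5) × 0.85 = 6364.8 / 252.00 × 0.85 ≈ 21.5 mL/min
21 mL/min falls in the 'severe' range.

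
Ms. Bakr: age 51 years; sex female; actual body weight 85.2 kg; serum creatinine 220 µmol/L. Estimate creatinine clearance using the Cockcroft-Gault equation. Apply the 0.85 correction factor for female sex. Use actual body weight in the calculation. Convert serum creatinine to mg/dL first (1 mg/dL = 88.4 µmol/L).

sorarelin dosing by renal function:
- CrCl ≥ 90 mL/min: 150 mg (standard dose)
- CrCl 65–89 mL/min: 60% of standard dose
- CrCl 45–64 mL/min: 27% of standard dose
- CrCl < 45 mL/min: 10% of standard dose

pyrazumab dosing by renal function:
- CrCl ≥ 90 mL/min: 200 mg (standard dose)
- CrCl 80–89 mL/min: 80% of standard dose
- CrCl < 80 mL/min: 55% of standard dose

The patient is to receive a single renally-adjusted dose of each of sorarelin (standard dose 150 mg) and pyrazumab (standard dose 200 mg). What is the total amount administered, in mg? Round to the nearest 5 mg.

SCr = 220 / 88.4 = 2.489 mg/dL
CrCl = (140 − 51) × 85.2 / (72 × 2.489) × 0.85 = 7582.8 / 179.21 × 0.85 ≈ 36.0 mL/min
CrCl ≈ 36 mL/min.
sorarelin: < 45 mL/min → 10% of 150 mg = 15 mg.
pyrazumab: < 80 mL/min → 55% of 200 mg = 110 mg.
Total = 15 + 110 = 125 mg.

125 mg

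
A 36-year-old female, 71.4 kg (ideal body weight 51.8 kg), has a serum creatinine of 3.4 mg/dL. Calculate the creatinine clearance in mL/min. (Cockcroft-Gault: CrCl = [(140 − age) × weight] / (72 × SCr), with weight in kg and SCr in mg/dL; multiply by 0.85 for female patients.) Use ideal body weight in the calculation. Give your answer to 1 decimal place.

CrCl = (140 − 36) × 51.8 / (72 × 3.4) × 0.85 = 5387.2 / 244.80 × 0.85 ≈ 18.7 mL/min

18.7 mL/min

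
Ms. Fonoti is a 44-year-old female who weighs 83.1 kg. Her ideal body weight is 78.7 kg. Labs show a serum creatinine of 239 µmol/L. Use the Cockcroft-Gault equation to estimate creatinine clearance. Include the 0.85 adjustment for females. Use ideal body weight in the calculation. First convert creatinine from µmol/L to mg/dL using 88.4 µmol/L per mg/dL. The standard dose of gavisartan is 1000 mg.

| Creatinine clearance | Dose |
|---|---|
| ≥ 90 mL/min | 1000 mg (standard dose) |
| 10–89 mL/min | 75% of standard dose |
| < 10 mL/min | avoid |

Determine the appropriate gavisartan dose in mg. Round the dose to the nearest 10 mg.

SCr = 239 / 88.4 = 2.704 mg/dL
CrCl = (140 − 44) × 78.7 / (72 × 2.704) × 0.85 = 7555.2 / 194.69 × 0.85 ≈ 33.0 mL/min
CrCl ≈ 33 mL/min → bracket 10–89 mL/min.
75% of 1000 mg = 750 mg

750 mg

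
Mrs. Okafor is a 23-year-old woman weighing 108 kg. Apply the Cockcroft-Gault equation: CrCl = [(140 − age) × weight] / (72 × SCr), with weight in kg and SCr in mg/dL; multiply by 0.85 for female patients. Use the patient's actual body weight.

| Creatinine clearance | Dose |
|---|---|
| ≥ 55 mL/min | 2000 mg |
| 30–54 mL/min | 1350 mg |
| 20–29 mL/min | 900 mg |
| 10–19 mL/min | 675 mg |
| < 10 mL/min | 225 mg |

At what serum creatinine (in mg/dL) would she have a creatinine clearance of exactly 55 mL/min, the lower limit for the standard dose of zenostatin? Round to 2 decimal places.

2.71 mg/dL

Standard dose requires CrCl ≥ 55 mL/min.
Set (140 − 23) × 108 × 0.85 / (72 × SCr) = 55
SCr = (140 − 23) × 108 × 0.85 / (72 × 55) = 2.712 mg/dL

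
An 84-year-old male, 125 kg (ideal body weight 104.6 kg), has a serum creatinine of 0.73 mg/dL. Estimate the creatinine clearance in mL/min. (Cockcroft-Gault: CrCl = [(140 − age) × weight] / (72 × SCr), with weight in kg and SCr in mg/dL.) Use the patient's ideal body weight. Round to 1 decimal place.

111.4 mL/min

CrCl = (140 − 84) × 104.6 / (72 × 0.73) = 5857.6 / 52.56 ≈ 111.4 mL/min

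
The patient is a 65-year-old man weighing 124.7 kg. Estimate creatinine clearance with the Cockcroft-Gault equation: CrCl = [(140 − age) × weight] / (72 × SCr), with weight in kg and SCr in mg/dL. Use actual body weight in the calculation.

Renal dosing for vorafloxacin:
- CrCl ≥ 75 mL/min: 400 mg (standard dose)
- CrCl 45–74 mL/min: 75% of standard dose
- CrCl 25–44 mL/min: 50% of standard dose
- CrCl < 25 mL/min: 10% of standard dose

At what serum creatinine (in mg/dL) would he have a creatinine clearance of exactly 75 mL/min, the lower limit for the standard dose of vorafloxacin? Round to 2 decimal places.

Standard dose requires CrCl ≥ 75 mL/min.
Set (140 − 65) × 124.7 / (72 × SCr) = 75
SCr = (140 − 65) × 124.7 / (72 × 75) = 1.732 mg/dL

1.73 mg/dL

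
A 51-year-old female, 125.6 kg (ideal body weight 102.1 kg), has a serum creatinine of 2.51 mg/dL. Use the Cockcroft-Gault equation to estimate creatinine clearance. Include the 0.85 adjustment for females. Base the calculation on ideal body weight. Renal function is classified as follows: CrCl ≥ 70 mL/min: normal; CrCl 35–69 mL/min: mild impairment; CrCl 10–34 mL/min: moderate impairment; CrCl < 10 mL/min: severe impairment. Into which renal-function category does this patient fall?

CrCl = (140 − 51) × 102.1 / (72 × 2.51) × 0.85 = 9086.9 / 180.72 × 0.85 ≈ 42.7 mL/min
43 mL/min falls in the 'mild impairment' range.

mild impairment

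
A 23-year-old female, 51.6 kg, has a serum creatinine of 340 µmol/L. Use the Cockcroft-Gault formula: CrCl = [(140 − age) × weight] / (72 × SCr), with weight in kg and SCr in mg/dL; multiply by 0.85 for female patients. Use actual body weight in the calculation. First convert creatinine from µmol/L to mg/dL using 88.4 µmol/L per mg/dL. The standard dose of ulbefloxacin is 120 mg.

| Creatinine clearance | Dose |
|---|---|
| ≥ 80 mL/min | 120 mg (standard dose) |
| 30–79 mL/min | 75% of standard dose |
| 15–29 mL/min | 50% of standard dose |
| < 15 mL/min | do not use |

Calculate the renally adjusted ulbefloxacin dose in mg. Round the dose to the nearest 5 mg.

60 mg

SCr = 340 / 88.4 = 3.846 mg/dL
CrCl = (140 − 23) × 51.6 / (72 × 3.846) × 0.85 = 6037.2 / 276.91 × 0.85 ≈ 18.5 mL/min
CrCl ≈ 19 mL/min → bracket 15–29 mL/min.
50% of 120 mg = 60 mg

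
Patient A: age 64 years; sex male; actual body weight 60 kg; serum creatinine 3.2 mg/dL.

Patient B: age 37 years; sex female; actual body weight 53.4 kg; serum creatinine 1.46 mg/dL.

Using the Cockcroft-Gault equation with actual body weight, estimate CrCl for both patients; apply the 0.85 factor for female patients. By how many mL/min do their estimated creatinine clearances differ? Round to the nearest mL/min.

Patient A: CrCl = (140 − 64) × 60 / (72 × 3.2) = 4560.0 / 230.40 ≈ 19.8 mL/min
Patient B: CrCl = (140 − 37) × 53.4 / (72 × 1.46) × 0.85 = 5500.2 / 105.12 × 0.85 ≈ 44.5 mL/min
|19.8 − 44.5| = 24.7 mL/min

25 mL/min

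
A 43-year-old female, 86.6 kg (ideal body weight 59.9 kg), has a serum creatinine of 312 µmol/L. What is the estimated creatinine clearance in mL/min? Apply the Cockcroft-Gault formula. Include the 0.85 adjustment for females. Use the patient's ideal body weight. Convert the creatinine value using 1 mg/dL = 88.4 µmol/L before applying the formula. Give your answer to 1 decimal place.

19.4 mL/min

SCr = 312 / 88.4 = 3.529 mg/dL
CrCl = (140 − 43) × 59.9 / (72 × 3.529) × 0.85 = 5810.3 / 254.09 × 0.85 ≈ 19.4 mL/min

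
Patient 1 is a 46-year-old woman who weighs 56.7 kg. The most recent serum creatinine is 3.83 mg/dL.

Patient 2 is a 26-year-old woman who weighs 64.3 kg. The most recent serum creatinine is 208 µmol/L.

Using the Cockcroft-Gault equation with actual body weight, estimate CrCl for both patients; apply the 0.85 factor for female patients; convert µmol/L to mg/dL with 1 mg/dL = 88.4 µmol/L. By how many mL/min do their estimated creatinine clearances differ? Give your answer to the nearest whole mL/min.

20 mL/min

Patient 1: CrCl = (140 − 46) × 56.7 / (72 × 3.83) × 0.85 = 5329.8 / 275.76 × 0.85 ≈ 16.4 mL/min
Patient 2: SCr = 208 / 88.4 = 2.353 mg/dL
Patient 2: CrCl = (140 − 26) × 64.3 / (72 × 2.353) × 0.85 = 7330.2 / 169.42 × 0.85 ≈ 36.8 mL/min
|16.4 − 36.8| = 20.4 mL/min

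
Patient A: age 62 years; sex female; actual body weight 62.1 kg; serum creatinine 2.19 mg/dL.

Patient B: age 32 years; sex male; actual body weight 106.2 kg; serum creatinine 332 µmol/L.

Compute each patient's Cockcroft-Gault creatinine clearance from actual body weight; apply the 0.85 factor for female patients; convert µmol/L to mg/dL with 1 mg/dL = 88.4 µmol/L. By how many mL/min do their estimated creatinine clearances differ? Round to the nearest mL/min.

16 mL/min

Patient A: CrCl = (140 − 62) × 62.1 / (72 × 2.19) × 0.85 = 4843.8 / 157.68 × 0.85 ≈ 26.1 mL/min
Patient B: SCr = 332 / 88.4 = 3.756 mg/dL
Patient B: CrCl = (140 − 32) × 106.2 / (72 × 3.756) = 11469.6 / 270.43 ≈ 42.4 mL/min
|26.1 − 42.4| = 16.3 mL/min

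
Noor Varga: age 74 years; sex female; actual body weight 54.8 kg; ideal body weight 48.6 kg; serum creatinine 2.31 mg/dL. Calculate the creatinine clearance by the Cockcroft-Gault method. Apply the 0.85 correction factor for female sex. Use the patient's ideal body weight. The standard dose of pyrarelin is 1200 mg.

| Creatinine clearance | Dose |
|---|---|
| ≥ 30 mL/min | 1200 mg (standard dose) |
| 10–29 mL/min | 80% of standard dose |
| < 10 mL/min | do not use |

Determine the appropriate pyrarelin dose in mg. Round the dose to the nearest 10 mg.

960 mg

CrCl = (140 − 74) × 48.6 / (72 × 2.31) × 0.85 = 3207.6 / 166.32 × 0.85 ≈ 16.4 mL/min
CrCl ≈ 16 mL/min → bracket 10–29 mL/min.
80% of 1200 mg = 960 mg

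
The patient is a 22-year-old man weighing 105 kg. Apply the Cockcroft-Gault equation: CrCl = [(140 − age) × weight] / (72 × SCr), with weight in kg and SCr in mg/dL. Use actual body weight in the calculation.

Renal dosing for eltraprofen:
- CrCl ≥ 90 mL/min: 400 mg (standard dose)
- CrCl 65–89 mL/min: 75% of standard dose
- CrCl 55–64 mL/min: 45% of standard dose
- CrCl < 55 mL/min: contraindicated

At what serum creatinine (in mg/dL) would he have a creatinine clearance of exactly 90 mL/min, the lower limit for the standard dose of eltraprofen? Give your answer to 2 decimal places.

1.91 mg/dL

Standard dose requires CrCl ≥ 90 mL/min.
Set (140 − 22) × 105 / (72 × SCr) = 90
SCr = (140 − 22) × 105 / (72 × 90) = 1.912 mg/dL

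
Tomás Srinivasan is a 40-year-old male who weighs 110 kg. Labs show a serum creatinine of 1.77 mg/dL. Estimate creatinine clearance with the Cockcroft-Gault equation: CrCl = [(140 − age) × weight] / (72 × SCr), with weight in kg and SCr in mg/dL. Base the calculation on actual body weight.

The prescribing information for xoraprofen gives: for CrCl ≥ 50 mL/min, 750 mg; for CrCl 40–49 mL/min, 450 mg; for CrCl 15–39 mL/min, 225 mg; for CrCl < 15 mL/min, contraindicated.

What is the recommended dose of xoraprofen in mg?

750 mg

CrCl = (140 − 40) × 110 / (72 × 1.77) = 11000.0 / 127.44 ≈ 86.3 mL/min
CrCl ≈ 86 mL/min → bracket ≥ 50 mL/min.
Dose for this bracket: 750 mg.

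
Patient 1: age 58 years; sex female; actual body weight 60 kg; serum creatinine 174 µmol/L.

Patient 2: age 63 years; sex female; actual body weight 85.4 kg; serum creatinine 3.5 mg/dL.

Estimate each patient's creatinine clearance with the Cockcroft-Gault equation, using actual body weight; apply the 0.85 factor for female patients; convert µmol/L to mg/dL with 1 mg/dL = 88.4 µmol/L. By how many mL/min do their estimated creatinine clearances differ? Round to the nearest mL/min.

7 mL/min

Patient 1: SCr = 174 / 88.4 = 1.968 mg/dL
Patient 1: CrCl = (140 − 58) × 60 / (72 × 1.968) × 0.85 = 4920.0 / 141.70 × 0.85 ≈ 29.5 mL/min
Patient 2: CrCl = (140 − 63) × 85.4 / (72 × 3.5) × 0.85 = 6575.8 / 252.00 × 0.85 ≈ 22.2 mL/min
|29.5 − 22.2| = 7.3 mL/min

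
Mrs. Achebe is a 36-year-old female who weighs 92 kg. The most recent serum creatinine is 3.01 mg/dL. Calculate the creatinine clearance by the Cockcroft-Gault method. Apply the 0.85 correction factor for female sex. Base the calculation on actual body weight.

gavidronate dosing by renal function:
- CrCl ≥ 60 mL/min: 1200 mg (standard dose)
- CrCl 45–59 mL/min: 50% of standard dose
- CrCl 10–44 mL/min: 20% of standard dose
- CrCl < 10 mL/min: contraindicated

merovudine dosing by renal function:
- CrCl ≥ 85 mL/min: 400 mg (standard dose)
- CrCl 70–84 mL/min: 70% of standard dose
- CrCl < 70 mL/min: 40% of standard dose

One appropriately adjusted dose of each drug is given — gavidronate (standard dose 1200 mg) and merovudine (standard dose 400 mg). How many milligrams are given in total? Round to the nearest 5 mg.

400 mg

CrCl = (140 − 36) × 92 / (72 × 3.01) × 0.85 = 9568.0 / 216.72 × 0.85 ≈ 37.5 mL/min
CrCl ≈ 38 mL/min.
gavidronate: 10–44 mL/min → 20% of 1200 mg = 240 mg.
merovudine: < 70 mL/min → 40% of 400 mg = 160 mg.
Total = 240 + 160 = 400 mg.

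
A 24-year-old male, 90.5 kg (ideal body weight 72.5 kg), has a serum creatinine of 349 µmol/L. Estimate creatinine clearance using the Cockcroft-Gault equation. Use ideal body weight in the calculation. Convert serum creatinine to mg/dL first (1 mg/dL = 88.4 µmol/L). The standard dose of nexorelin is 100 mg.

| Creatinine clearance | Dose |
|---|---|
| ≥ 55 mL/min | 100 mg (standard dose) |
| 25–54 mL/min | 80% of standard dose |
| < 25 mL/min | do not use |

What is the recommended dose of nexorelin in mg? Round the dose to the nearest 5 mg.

SCr = 349 / 88.4 = 3.948 mg/dL
CrCl = (140 − 24) × 72.5 / (72 × 3.948) = 8410.0 / 284.26 ≈ 29.6 mL/min
CrCl ≈ 30 mL/min → bracket 25–54 mL/min.
80% of 100 mg = 80 mg

80 mg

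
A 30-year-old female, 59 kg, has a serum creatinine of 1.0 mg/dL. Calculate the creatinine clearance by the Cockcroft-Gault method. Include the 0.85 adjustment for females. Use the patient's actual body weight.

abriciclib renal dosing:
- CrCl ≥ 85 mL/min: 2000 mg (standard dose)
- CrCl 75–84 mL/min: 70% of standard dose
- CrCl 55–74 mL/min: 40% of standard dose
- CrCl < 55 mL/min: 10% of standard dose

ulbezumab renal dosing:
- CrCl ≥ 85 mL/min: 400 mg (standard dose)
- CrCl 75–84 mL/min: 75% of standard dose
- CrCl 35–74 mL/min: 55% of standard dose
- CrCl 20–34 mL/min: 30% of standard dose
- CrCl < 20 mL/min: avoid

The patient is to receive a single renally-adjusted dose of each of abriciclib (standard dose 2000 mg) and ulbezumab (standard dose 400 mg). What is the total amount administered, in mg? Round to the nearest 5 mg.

1700 mg

CrCl = (140 − 30) × 59 / (72 × 1) × 0.85 = 6490.0 / 72.00 × 0.85 ≈ 76.6 mL/min
CrCl ≈ 77 mL/min.
abriciclib: 75–84 mL/min → 70% of 2000 mg = 1400 mg.
ulbezumab: 75–84 mL/min → 75% of 400 mg = 300 mg.
Total = 1400 + 300 = 1700 mg.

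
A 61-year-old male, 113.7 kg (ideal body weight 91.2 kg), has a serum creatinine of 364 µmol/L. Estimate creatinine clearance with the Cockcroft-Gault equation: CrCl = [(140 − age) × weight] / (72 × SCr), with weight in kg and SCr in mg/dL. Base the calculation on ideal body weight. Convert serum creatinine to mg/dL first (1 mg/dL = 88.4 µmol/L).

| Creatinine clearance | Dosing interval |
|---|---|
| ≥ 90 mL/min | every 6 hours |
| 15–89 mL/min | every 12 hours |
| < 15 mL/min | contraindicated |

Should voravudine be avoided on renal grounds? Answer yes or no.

SCr = 364 / 88.4 = 4.118 mg/dL
CrCl = (140 − 61) × 91.2 / (72 × 4.118) = 7204.8 / 296.50 ≈ 24.3 mL/min
CrCl ≈ 24 mL/min, which is ≥ 15 mL/min.

no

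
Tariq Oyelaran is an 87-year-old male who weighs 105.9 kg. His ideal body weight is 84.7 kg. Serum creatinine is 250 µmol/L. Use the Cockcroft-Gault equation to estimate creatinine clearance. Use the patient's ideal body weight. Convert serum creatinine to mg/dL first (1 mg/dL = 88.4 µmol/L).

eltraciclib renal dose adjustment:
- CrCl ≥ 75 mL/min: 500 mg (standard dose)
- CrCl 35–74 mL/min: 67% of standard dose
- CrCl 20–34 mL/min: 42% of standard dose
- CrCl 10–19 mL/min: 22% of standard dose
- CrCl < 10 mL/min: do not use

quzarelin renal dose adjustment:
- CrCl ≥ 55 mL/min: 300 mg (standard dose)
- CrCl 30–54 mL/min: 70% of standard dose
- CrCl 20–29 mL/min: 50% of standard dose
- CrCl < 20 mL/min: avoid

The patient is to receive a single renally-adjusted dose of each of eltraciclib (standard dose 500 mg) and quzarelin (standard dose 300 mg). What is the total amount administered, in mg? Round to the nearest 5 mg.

360 mg

SCr = 250 / 88.4 = 2.828 mg/dL
CrCl = (140 − 87) × 84.7 / (72 × 2.828) = 4489.1 / 203.62 ≈ 22.0 mL/min
CrCl ≈ 22 mL/min.
eltraciclib: 20–34 mL/min → 42% of 500 mg = 210 mg.
quzarelin: 20–29 mL/min → 50% of 300 mg = 150 mg.
Total = 210 + 150 = 360 mg.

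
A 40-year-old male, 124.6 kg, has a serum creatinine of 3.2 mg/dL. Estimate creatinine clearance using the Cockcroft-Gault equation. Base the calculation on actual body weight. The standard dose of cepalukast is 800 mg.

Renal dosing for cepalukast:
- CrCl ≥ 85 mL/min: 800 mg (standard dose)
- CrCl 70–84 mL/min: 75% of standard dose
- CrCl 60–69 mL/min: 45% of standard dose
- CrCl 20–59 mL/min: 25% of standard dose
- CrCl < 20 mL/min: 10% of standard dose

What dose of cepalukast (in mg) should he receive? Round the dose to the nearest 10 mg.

200 mg

CrCl = (140 − 40) × 124.6 / (72 × 3.2) = 12460.0 / 230.40 ≈ 54.1 mL/min
CrCl ≈ 54 mL/min → bracket 20–59 mL/min.
25% of 800 mg = 200 mg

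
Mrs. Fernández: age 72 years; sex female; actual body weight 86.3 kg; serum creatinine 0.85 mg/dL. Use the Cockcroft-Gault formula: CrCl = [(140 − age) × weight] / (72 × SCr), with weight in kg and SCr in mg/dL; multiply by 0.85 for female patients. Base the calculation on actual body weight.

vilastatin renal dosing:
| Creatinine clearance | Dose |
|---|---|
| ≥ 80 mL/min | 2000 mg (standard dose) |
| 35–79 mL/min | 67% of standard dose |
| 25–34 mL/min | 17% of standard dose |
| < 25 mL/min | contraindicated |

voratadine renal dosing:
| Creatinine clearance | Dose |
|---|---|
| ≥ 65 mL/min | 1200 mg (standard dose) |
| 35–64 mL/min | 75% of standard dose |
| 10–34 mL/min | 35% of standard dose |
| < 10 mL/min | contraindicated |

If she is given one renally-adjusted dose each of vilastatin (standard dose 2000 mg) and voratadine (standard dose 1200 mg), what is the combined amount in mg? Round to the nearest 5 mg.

CrCl = (140 − 72) × 86.3 / (72 × 0.85) × 0.85 = 5868.4 / 61.20 × 0.85 ≈ 81.5 mL/min
CrCl ≈ 82 mL/min.
vilastatin: ≥ 80 mL/min → 100% of 2000 mg = 2000 mg.
voratadine: ≥ 65 mL/min → 100% of 1200 mg = 1200 mg.
Total = 2000 + 1200 = 3200 mg.

3200 mg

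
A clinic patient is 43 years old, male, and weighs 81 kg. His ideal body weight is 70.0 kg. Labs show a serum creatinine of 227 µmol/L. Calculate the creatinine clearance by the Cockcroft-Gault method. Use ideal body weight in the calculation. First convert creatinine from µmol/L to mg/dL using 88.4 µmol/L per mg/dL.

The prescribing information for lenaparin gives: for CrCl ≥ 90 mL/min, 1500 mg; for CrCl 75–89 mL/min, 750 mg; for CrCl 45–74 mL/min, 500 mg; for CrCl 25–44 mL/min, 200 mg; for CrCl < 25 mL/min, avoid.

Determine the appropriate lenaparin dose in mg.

SCr = 227 / 88.4 = 2.568 mg/dL
CrCl = (140 − 43) × 70 / (72 × 2.568) = 6790.0 / 184.90 ≈ 36.7 mL/min
CrCl ≈ 37 mL/min → bracket 25–44 mL/min.
Dose for this bracket: 200 mg.

200 mg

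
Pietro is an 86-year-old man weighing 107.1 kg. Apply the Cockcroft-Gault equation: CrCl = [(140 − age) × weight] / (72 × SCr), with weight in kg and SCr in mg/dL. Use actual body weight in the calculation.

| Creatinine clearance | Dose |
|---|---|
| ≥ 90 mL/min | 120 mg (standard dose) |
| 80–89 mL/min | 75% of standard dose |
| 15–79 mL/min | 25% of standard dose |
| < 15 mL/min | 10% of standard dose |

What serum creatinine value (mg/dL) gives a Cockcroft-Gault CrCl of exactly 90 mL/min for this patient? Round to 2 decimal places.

Standard dose requires CrCl ≥ 90 mL/min.
Set (140 − 86) × 107.1 / (72 × SCr) = 90
SCr = (140 − 86) × 107.1 / (72 × 90) = 0.892 mg/dL

0.89 mg/dL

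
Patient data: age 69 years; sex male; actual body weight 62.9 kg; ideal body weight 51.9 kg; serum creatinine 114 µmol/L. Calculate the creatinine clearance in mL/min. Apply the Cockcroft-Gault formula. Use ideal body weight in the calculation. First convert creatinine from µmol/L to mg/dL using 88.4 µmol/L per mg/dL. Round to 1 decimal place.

SCr = 114 / 88.4 = 1.29 mg/dL
CrCl = (140 − 69) × 51.9 / (72 × 1.29) = 3684.9 / 92.88 ≈ 39.7 mL/min

39.7 mL/min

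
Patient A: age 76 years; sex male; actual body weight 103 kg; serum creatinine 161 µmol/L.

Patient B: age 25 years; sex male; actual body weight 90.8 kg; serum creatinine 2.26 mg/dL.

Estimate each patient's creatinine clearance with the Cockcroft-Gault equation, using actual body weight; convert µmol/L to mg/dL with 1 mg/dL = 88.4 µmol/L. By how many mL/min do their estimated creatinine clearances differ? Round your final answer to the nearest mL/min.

14 mL/min

Patient A: SCr = 161 / 88.4 = 1.821 mg/dL
Patient A: CrCl = (140 − 76) × 103 / (72 × 1.821) = 6592.0 / 131.11 ≈ 50.3 mL/min
Patient B: CrCl = (140 − 25) × 90.8 / (72 × 2.26) = 10442.0 / 162.72 ≈ 64.2 mL/min
|50.3 − 64.2| = 13.9 mL/min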